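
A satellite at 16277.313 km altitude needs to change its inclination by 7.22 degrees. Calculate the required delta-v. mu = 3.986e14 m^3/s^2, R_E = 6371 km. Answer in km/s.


r = 22648.3130 km = 2.2648313e+07 m
V = sqrt(mu/r) = 4195.1811 m/s
di = 7.22 deg = 0.1260128 rad
dV = 2*V*sin(di/2) = 2*4195.1811*sin(0.06300639)
dV = 528.2967 m/s = 0.5282967 km/s

0.5283 km/s


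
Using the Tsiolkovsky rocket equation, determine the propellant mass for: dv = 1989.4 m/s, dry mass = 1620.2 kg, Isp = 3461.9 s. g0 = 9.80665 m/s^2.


ve = Isp * g0 = 3461.9 * 9.80665 = 33949.641635 m/s
mass ratio = exp(dv/ve) = exp(1989.4/33949.641635) = 1.06034949
m_prop = m_dry * (mr - 1) = 1620.2 * (1.06034949 - 1)
m_prop = 97.7782 kg

97.7782 kg


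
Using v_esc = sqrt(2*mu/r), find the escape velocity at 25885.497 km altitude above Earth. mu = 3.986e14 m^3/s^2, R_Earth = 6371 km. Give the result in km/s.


r = 6371.0 + 25885.497 = 32256.4970 km = 3.2256497e+07 m
v_esc = sqrt(2*mu/r) = sqrt(2*3.986e14 / 3.2256497e+07)
v_esc = 4971.3581 m/s = 4.9714 km/s

4.9714 km/s


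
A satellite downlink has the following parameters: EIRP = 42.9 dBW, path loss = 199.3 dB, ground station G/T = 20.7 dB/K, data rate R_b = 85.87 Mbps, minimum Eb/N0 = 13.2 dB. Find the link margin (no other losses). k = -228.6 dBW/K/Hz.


C/N0 = EIRP - FSPL + G/T - k = 42.9 - 199.3 + 20.7 - (-228.6)
C/N0 = 92.9000 dB-Hz
R_b = 85.87 Mbps = 8.587e+07 bps -> 10*log10(R_b) = 79.3384 dB-Hz
Eb/N0 = C/N0 - 10*log10(R_b) = 92.9000 - 79.3384 = 13.5616 dB
Margin = Eb/N0 - Eb/N0_req = 13.5616 - 13.2 = 0.3615854 dB (link closes)

0.3616 dB


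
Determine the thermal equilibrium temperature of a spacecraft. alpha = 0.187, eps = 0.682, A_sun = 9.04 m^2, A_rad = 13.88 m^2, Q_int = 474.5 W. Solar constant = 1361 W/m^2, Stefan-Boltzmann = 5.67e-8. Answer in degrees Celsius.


Numerator = alpha*S*A_sun + Q_int = 0.187*1361*9.04 + 474.5 = 2775.2433 W
Denominator = eps*sigma*A_rad = 0.682*5.67e-8*13.88 = 5.3673127e-07 W/K^4
T^4 = 5.1706383e+09 K^4
T = 268.1551 K = -4.9949 C

-4.9949 degrees Celsius


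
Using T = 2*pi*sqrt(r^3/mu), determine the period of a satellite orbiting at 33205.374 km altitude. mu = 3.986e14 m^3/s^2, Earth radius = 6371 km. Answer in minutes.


r = 39576.3740 km = 3.9576374e+07 m
T = 2*pi*sqrt(r^3/mu) = 2*pi*sqrt(6.1988054e+22 / 3.986e14)
T = 78354.7309 s = 1305.9122 min

1305.9122 minutes


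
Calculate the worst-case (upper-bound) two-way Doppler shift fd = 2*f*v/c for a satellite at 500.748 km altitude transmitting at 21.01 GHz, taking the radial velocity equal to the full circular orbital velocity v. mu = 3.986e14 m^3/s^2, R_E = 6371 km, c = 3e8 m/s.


r = 6.871748e+06 m
v = sqrt(mu/r) = 7616.1420 m/s (worst-case radial velocity)
f = 21.01 GHz = 2.101e+10 Hz
fd = 2*f*v/c = 2*2.101e+10*7616.1420/3.0e+08
fd = 1.0667676e+06 Hz

1.0668e+06 Hz


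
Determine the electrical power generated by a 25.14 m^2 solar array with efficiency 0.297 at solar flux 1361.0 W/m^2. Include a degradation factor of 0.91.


P = area * eta * S * degradation
P = 25.14 * 0.297 * 1361.0 * 0.91
P = 9247.4340 W

9247.4340 W


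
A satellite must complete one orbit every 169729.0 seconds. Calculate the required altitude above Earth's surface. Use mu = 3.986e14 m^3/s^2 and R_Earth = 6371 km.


T = 169729.0 s
r = (mu*T^2/(4*pi^2))^(1/3) = (3.986e14 * 169729.0^2 / (4*pi^2))^(1/3)
r = 6.6256713e+07 m = 66256.7131 km
alt = r - R_E = 66256.7131 - 6371 = 59885.7131 km

59885.7131 km


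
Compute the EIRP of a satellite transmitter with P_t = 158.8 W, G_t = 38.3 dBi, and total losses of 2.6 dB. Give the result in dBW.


Pt = 158.8 W = 22.0085 dBW
EIRP = Pt_dBW + Gt - losses = 22.0085 + 38.3 - 2.6 = 57.7085 dBW

57.7085 dBW


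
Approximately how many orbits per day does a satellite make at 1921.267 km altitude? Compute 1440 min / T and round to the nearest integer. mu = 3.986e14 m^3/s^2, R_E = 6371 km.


r = 8.292267e+06 m
T = 2*pi*sqrt(r^3/mu) = 7514.8642 s = 125.2477 min
revs/day = 1440 / 125.2477 = 11.4972
Rounded: 11 revolutions per day

11 revolutions per day


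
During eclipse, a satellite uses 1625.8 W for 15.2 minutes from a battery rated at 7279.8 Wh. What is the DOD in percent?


E_used = P * t / 60 = 1625.8 * 15.2 / 60 = 411.8693 Wh
DOD = E_used / E_total * 100 = 411.8693 / 7279.8 * 100
DOD = 5.6577 %

5.6577 %


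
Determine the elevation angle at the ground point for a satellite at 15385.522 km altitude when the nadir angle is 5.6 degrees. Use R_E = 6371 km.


r = R_E + alt = 21756.5220 km
Law of sines in the satellite / Earth-center / ground-point triangle:
  sin(nadir)/R_E = sin(90 + el)/r  =>  cos(el) = (r/R_E)*sin(nadir)
cos(el) = (21756.5220 / 6371.0000) * sin(5.6 deg) = 0.3332388
el = arccos(0.3332388) = 70.5345 deg
(Earth-central angle = 90 - nadir - el = 13.8655 deg)

70.5345 degrees


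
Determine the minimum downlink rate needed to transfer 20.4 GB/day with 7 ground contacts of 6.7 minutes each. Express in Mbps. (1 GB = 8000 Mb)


total contact time = 7 * 6.7 * 60 = 2814.0000 s
data = 20.4 GB = 163200.0000 Mb
rate = 163200.0000 / 2814.0000 = 57.9957 Mbps

57.9957 Mbps


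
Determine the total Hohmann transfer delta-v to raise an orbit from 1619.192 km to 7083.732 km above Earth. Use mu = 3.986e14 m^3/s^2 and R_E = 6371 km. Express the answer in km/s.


r1 = 7990.1920 km = 7.990192e+06 m
r2 = 13454.7320 km = 1.3454732e+07 m
dv1 = sqrt(mu/r1)*(sqrt(2*r2/(r1+r2)) - 1) = 848.8777 m/s
dv2 = sqrt(mu/r2)*(1 - sqrt(2*r1/(r1+r2))) = 744.3745 m/s
total dv = |dv1| + |dv2| = 848.8777 + 744.3745 = 1593.2522 m/s = 1.5933 km/s

1.5933 km/s


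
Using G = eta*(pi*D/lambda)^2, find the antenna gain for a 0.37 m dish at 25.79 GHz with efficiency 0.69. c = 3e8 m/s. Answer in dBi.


lambda = c/f = 3e8 / 2.579e+10 = 0.01163242 m
G = eta*(pi*D/lambda)^2 = 0.69*(pi*0.37/0.01163242)^2
G = 6889.8927 (linear)
G = 10*log10(6889.8927) = 38.3821 dBi

38.3821 dBi


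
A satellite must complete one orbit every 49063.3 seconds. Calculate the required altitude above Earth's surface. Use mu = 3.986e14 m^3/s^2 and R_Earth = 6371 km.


T = 49063.3 s
r = (mu*T^2/(4*pi^2))^(1/3) = (3.986e14 * 49063.3^2 / (4*pi^2))^(1/3)
r = 2.8966567e+07 m = 28966.5667 km
alt = r - R_E = 28966.5667 - 6371 = 22595.5667 km

22595.5667 km


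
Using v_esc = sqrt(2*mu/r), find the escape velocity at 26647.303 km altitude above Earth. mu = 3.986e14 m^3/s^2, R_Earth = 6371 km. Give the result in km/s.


r = 6371.0 + 26647.303 = 33018.3030 km = 3.3018303e+07 m
v_esc = sqrt(2*mu/r) = sqrt(2*3.986e14 / 3.3018303e+07)
v_esc = 4913.6732 m/s = 4.9137 km/s

4.9137 km/s


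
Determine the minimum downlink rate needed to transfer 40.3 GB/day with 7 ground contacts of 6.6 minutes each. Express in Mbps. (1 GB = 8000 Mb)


total contact time = 7 * 6.6 * 60 = 2772.0000 s
data = 40.3 GB = 322400.0000 Mb
rate = 322400.0000 / 2772.0000 = 116.3059 Mbps

116.3059 Mbps


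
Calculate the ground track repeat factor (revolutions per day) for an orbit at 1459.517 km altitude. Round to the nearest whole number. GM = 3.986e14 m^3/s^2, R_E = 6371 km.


r = 7.830517e+06 m
T = 2*pi*sqrt(r^3/mu) = 6895.9940 s = 114.9332 min
revs/day = 1440 / 114.9332 = 12.5290
Rounded: 13 revolutions per day

13 revolutions per day


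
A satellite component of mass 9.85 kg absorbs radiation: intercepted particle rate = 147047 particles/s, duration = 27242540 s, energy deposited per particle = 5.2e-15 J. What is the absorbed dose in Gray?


Total energy deposited = rate * time * E_per
  = 147047 * 27242540 * 5.2e-15 = 0.02083086 J
Dose = E_total / mass = 0.02083086 / 9.85
Dose = 0.002114808 Gy

0.0021 Gy


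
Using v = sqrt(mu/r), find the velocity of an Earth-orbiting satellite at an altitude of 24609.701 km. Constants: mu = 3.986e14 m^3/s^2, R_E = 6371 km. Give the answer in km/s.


r = R_E + alt = 6371.0 + 24609.701 = 30980.7010 km = 3.0980701e+07 m
v = sqrt(mu/r) = sqrt(3.986e14 / 3.0980701e+07) = 3586.9310 m/s = 3.5869 km/s

3.5869 km/s


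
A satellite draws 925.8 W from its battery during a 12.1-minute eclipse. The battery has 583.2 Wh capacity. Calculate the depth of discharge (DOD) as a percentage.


E_used = P * t / 60 = 925.8 * 12.1 / 60 = 186.7030 Wh
DOD = E_used / E_total * 100 = 186.7030 / 583.2 * 100
DOD = 32.0135 %

32.0135 %


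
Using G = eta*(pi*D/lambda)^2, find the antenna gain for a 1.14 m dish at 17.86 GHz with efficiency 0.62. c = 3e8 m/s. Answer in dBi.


lambda = c/f = 3e8 / 1.786e+10 = 0.01679731 m
G = eta*(pi*D/lambda)^2 = 0.62*(pi*1.14/0.01679731)^2
G = 28185.2270 (linear)
G = 10*log10(28185.2270) = 44.5002 dBi

44.5002 dBi


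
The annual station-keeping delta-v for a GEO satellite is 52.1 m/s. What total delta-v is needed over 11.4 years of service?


dV = rate * years = 52.1 * 11.4
dV = 593.9400 m/s

593.9400 m/s


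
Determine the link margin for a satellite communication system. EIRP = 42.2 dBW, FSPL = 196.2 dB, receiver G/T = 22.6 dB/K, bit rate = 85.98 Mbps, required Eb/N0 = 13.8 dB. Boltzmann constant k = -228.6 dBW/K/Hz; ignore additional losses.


C/N0 = EIRP - FSPL + G/T - k = 42.2 - 196.2 + 22.6 - (-228.6)
C/N0 = 97.2000 dB-Hz
R_b = 85.98 Mbps = 8.598e+07 bps -> 10*log10(R_b) = 79.3440 dB-Hz
Eb/N0 = C/N0 - 10*log10(R_b) = 97.2000 - 79.3440 = 17.8560 dB
Margin = Eb/N0 - Eb/N0_req = 17.8560 - 13.8 = 4.0560 dB (link closes)

4.0560 dB


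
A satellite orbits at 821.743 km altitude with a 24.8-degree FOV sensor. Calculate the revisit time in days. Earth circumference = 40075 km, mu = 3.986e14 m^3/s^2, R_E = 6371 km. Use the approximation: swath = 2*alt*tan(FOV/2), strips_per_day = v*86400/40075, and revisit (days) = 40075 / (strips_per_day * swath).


swath = 2*821.743*tan(0.2164208) = 361.3438 km
v = sqrt(mu/r) = 7444.2573 m/s = 7.4443 km/s
strips/day = v*86400/40075 = 7.4443*86400/40075 = 16.0495
coverage/day = strips * swath = 16.0495 * 361.3438 = 5799.3889 km
revisit = 40075 / 5799.3889 = 6.9102 days

6.9102 days


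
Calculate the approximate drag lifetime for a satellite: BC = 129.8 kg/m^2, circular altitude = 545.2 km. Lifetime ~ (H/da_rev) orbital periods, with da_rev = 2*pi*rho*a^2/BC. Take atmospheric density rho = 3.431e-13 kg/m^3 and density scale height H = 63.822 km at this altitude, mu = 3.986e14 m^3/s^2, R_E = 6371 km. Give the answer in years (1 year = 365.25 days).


a = R_E + alt = 6916.2000 km = 6.9162e+06 m
da_rev = 2*pi*rho*a^2/BC = 2*pi*3.431e-13*(6.9162e+06)^2/129.8 = 0.794439777 m per revolution
N = H/da_rev = 63822.0000 m / 0.794439777 m = 80335.8566 revolutions
P = 2*pi*sqrt(a^3/mu) = 5724.1702 s
lifetime = N*P = 80335.8566 * 5724.1702 = 4.5985611e+08 s = 5322.4087 days
years = 5322.4087 / 365.25 = 14.5720 years

14.5720 years


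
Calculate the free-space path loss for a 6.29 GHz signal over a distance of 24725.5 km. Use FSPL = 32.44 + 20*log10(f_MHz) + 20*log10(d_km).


f = 6.29 GHz = 6290.0000 MHz
d = 24725.5 km
FSPL = 32.44 + 20*log10(6290.0000) + 20*log10(24725.5)
FSPL = 32.44 + 75.9730 + 87.8629
FSPL = 196.2759 dB

196.2759 dB


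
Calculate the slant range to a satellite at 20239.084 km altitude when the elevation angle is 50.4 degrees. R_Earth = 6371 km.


h = 20239.084 km, el = 50.4 deg
d = -R_E*sin(el) + sqrt((R_E*sin(el))^2 + 2*R_E*h + h^2)
d = -6371.0000*sin(0.8796459) + sqrt((6371.0000*0.7705132)^2 + 2*6371.0000*20239.084 + 20239.084^2)
d = 21389.4369 km

21389.4369 km


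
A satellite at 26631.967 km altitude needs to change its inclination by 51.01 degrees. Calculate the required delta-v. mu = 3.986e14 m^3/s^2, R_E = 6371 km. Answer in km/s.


r = 33002.9670 km = 3.3002967e+07 m
V = sqrt(mu/r) = 3475.2988 m/s
di = 51.01 deg = 0.8902925 rad
dV = 2*V*sin(di/2) = 2*3475.2988*sin(0.4451462)
dV = 2992.8569 m/s = 2.9929 km/s

2.9929 km/s


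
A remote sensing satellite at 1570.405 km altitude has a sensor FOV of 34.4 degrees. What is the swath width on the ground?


FOV = 34.4 deg = 0.6003933 rad
swath = 2 * alt * tan(FOV/2) = 2 * 1570.405 * tan(0.3001966)
swath = 2 * 1570.405 * 0.3095517
swath = 972.2431 km

972.2431 km


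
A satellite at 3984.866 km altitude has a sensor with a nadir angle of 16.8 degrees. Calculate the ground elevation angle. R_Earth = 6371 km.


r = R_E + alt = 10355.8660 km
Law of sines in the satellite / Earth-center / ground-point triangle:
  sin(nadir)/R_E = sin(90 + el)/r  =>  cos(el) = (r/R_E)*sin(nadir)
cos(el) = (10355.8660 / 6371.0000) * sin(16.8 deg) = 0.4698124
el = arccos(0.4698124) = 61.9779 deg
(Earth-central angle = 90 - nadir - el = 11.2221 deg)

61.9779 degrees


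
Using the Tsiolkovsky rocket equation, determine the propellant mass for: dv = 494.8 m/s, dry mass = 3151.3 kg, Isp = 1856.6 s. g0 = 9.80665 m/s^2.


ve = Isp * g0 = 1856.6 * 9.80665 = 18207.026390 m/s
mass ratio = exp(dv/ve) = exp(494.8/18207.026390) = 1.02754897
m_prop = m_dry * (mr - 1) = 3151.3 * (1.02754897 - 1)
m_prop = 86.8151 kg

86.8151 kg


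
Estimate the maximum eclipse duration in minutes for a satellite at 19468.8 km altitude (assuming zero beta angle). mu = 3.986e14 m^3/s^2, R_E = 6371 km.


r = 25839.8000 km
T = 688.9595 min
Eclipse fraction = arcsin(R_E/r)/pi = arcsin(6371.0000/25839.8000)/pi
= arcsin(0.2465576)/pi = 0.07929947
Eclipse duration = 0.07929947 * 688.9595 = 54.6341 min

54.6341 minutes


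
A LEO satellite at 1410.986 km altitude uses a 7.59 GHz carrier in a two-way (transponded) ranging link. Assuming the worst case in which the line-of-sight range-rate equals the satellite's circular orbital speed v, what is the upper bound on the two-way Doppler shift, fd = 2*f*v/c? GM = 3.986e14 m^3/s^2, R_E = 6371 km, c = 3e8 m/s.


r = 7.781986e+06 m
v = sqrt(mu/r) = 7156.8749 m/s (worst-case radial velocity)
f = 7.59 GHz = 7.59e+09 Hz
fd = 2*f*v/c = 2*7.59e+09*7156.8749/3.0e+08
fd = 362137.8688 Hz

362137.8688 Hz


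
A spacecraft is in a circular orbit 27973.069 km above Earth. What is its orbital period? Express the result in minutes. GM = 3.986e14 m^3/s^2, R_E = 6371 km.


r = 34344.0690 km = 3.4344069e+07 m
T = 2*pi*sqrt(r^3/mu) = 2*pi*sqrt(4.0509347e+22 / 3.986e14)
T = 63341.5728 s = 1055.6929 min

1055.6929 minutes


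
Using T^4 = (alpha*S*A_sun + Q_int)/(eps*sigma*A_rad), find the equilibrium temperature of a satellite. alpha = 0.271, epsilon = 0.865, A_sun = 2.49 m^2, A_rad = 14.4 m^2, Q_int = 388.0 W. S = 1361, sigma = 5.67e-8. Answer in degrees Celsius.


Numerator = alpha*S*A_sun + Q_int = 0.271*1361*2.49 + 388.0 = 1306.3892 W
Denominator = eps*sigma*A_rad = 0.865*5.67e-8*14.4 = 7.062552e-07 W/K^4
T^4 = 1.849741e+09 K^4
T = 207.3852 K = -65.7648 C

-65.7648 degrees Celsius


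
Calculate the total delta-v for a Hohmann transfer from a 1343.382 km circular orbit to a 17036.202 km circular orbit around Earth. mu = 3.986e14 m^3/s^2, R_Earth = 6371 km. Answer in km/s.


r1 = 7714.3820 km = 7.714382e+06 m
r2 = 23407.2020 km = 2.3407202e+07 m
dv1 = sqrt(mu/r1)*(sqrt(2*r2/(r1+r2)) - 1) = 1627.9439 m/s
dv2 = sqrt(mu/r2)*(1 - sqrt(2*r1/(r1+r2))) = 1221.0627 m/s
total dv = |dv1| + |dv2| = 1627.9439 + 1221.0627 = 2849.0066 m/s = 2.8490 km/s

2.8490 km/s


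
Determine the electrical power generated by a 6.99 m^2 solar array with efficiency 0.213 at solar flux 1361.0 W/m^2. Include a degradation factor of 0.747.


P = area * eta * S * degradation
P = 6.99 * 0.213 * 1361.0 * 0.747
P = 1513.6850 W

1513.6850 W


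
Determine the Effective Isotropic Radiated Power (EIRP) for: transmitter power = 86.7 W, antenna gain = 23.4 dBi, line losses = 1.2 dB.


Pt = 86.7 W = 19.3802 dBW
EIRP = Pt_dBW + Gt - losses = 19.3802 + 23.4 - 1.2 = 41.5802 dBW

41.5802 dBW


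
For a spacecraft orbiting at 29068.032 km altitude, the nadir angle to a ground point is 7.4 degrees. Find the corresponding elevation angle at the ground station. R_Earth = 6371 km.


r = R_E + alt = 35439.0320 km
Law of sines in the satellite / Earth-center / ground-point triangle:
  sin(nadir)/R_E = sin(90 + el)/r  =>  cos(el) = (r/R_E)*sin(nadir)
cos(el) = (35439.0320 / 6371.0000) * sin(7.4 deg) = 0.7164325
el = arccos(0.7164325) = 44.2393 deg
(Earth-central angle = 90 - nadir - el = 38.3607 deg)

44.2393 degrees


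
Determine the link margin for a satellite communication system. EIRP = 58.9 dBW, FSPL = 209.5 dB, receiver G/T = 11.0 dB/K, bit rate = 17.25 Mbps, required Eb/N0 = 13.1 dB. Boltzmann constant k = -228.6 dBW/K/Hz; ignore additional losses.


C/N0 = EIRP - FSPL + G/T - k = 58.9 - 209.5 + 11.0 - (-228.6)
C/N0 = 89.0000 dB-Hz
R_b = 17.25 Mbps = 1.725e+07 bps -> 10*log10(R_b) = 72.3679 dB-Hz
Eb/N0 = C/N0 - 10*log10(R_b) = 89.0000 - 72.3679 = 16.6321 dB
Margin = Eb/N0 - Eb/N0_req = 16.6321 - 13.1 = 3.5321 dB (link closes)

3.5321 dB


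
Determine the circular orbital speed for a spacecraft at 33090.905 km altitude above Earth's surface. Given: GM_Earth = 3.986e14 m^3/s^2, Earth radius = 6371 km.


r = R_E + alt = 6371.0 + 33090.905 = 39461.9050 km = 3.9461905e+07 m
v = sqrt(mu/r) = sqrt(3.986e14 / 3.9461905e+07) = 3178.1883 m/s = 3.1782 km/s

3.1782 km/s


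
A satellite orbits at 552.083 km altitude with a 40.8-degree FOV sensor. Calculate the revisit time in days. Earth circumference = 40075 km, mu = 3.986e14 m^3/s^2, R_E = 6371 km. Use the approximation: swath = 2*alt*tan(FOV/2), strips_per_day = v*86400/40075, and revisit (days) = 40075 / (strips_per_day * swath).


swath = 2*552.083*tan(0.3560472) = 410.6357 km
v = sqrt(mu/r) = 7587.8525 m/s = 7.5879 km/s
strips/day = v*86400/40075 = 7.5879*86400/40075 = 16.3591
coverage/day = strips * swath = 16.3591 * 410.6357 = 6717.6248 km
revisit = 40075 / 6717.6248 = 5.9657 days

5.9657 days


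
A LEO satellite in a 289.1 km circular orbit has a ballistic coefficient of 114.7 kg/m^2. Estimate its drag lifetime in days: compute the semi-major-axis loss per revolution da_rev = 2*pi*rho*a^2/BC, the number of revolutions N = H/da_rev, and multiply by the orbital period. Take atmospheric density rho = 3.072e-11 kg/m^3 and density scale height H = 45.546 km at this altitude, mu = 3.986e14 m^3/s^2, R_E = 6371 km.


a = R_E + alt = 6660.1000 km = 6.6601e+06 m
da_rev = 2*pi*rho*a^2/BC = 2*pi*3.072e-11*(6.6601e+06)^2/114.7 = 74.644732 m per revolution
N = H/da_rev = 45546.0000 m / 74.644732 m = 610.1703 revolutions
P = 2*pi*sqrt(a^3/mu) = 5409.1914 s
lifetime = N*P = 610.1703 * 5409.1914 = 3.300528e+06 s = 38.2006 days

38.2006 days


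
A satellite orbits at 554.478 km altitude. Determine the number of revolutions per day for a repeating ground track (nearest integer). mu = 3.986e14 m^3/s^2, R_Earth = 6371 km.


r = 6.925478e+06 m
T = 2*pi*sqrt(r^3/mu) = 5735.6924 s = 95.5949 min
revs/day = 1440 / 95.5949 = 15.0636
Rounded: 15 revolutions per day

15 revolutions per day


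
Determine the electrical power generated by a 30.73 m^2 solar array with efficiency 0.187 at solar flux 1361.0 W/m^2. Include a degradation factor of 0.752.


P = area * eta * S * degradation
P = 30.73 * 0.187 * 1361.0 * 0.752
P = 5881.3921 W

5881.3921 W


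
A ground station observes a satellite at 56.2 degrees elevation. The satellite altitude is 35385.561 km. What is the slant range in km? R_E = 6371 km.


h = 35385.561 km, el = 56.2 deg
d = -R_E*sin(el) + sqrt((R_E*sin(el))^2 + 2*R_E*h + h^2)
d = -6371.0000*sin(0.980875) + sqrt((6371.0000*0.8309845)^2 + 2*6371.0000*35385.561 + 35385.561^2)
d = 36311.6788 km

36311.6788 km


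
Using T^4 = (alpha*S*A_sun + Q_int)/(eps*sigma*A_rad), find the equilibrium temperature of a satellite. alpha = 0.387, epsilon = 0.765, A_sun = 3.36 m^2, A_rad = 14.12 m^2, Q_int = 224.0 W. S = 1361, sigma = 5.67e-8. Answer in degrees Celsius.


Numerator = alpha*S*A_sun + Q_int = 0.387*1361*3.36 + 224.0 = 1993.7355 W
Denominator = eps*sigma*A_rad = 0.765*5.67e-8*14.12 = 6.1246206e-07 W/K^4
T^4 = 3.25528e+09 K^4
T = 238.8620 K = -34.2880 C

-34.2880 degrees Celsius


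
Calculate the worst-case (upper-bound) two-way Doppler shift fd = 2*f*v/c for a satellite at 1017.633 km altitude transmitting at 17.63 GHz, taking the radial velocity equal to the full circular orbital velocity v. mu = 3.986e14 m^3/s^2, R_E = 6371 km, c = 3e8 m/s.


r = 7.388633e+06 m
v = sqrt(mu/r) = 7344.9120 m/s (worst-case radial velocity)
f = 17.63 GHz = 1.763e+10 Hz
fd = 2*f*v/c = 2*1.763e+10*7344.9120/3.0e+08
fd = 863271.9958 Hz

863271.9958 Hz


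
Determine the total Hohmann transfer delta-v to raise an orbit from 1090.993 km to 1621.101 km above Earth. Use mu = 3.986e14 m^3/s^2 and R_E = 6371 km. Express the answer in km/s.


r1 = 7461.9930 km = 7.461993e+06 m
r2 = 7992.1010 km = 7.992101e+06 m
dv1 = sqrt(mu/r1)*(sqrt(2*r2/(r1+r2)) - 1) = 124.2953 m/s
dv2 = sqrt(mu/r2)*(1 - sqrt(2*r1/(r1+r2))) = 122.1806 m/s
total dv = |dv1| + |dv2| = 124.2953 + 122.1806 = 246.4759 m/s = 0.2464759 km/s

0.2465 km/s


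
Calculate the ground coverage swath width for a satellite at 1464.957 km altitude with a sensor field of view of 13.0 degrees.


FOV = 13.0 deg = 0.2268928 rad
swath = 2 * alt * tan(FOV/2) = 2 * 1464.957 * tan(0.1134464)
swath = 2 * 1464.957 * 0.1139356
swath = 333.8215 km

333.8215 km


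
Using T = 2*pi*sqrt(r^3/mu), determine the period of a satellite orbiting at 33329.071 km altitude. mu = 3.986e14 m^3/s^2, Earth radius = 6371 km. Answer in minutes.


r = 39700.0710 km = 3.9700071e+07 m
T = 2*pi*sqrt(r^3/mu) = 2*pi*sqrt(6.2571109e+22 / 3.986e14)
T = 78722.3675 s = 1312.0395 min

1312.0395 minutes


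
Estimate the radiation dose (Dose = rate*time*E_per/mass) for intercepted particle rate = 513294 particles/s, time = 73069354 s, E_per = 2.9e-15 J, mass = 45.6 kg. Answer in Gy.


Total energy deposited = rate * time * E_per
  = 513294 * 73069354 * 2.9e-15 = 0.1087676 J
Dose = E_total / mass = 0.1087676 / 45.6
Dose = 0.002385254 Gy

0.0024 Gy


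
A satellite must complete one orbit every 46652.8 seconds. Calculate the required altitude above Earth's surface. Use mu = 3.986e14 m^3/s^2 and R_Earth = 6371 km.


T = 46652.8 s
r = (mu*T^2/(4*pi^2))^(1/3) = (3.986e14 * 46652.8^2 / (4*pi^2))^(1/3)
r = 2.8009864e+07 m = 28009.8637 km
alt = r - R_E = 28009.8637 - 6371 = 21638.8637 km

21638.8637 km


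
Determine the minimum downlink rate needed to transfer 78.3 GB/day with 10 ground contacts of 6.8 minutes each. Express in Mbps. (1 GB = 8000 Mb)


total contact time = 10 * 6.8 * 60 = 4080.0000 s
data = 78.3 GB = 626400.0000 Mb
rate = 626400.0000 / 4080.0000 = 153.5294 Mbps

153.5294 Mbps


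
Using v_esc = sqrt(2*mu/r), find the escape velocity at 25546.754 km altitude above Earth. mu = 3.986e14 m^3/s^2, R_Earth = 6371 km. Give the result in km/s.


r = 6371.0 + 25546.754 = 31917.7540 km = 3.1917754e+07 m
v_esc = sqrt(2*mu/r) = sqrt(2*3.986e14 / 3.1917754e+07)
v_esc = 4997.6689 m/s = 4.9977 km/s

4.9977 km/s


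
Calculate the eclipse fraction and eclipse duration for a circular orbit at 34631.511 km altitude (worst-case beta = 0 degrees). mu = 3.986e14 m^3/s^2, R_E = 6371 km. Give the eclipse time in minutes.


r = 41002.5110 km
T = 1377.1323 min
Eclipse fraction = arcsin(R_E/r)/pi = arcsin(6371.0000/41002.5110)/pi
= arcsin(0.1553807)/pi = 0.04966043
Eclipse duration = 0.04966043 * 1377.1323 = 68.3890 min

68.3890 minutes


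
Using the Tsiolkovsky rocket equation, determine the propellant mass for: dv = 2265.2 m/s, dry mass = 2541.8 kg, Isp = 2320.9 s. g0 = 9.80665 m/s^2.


ve = Isp * g0 = 2320.9 * 9.80665 = 22760.253985 m/s
mass ratio = exp(dv/ve) = exp(2265.2/22760.253985) = 1.10464539
m_prop = m_dry * (mr - 1) = 2541.8 * (1.10464539 - 1)
m_prop = 265.9877 kg

265.9877 kg


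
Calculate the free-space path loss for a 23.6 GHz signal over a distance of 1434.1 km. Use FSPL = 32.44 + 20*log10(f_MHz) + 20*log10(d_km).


f = 23.6 GHz = 23600.0000 MHz
d = 1434.1 km
FSPL = 32.44 + 20*log10(23600.0000) + 20*log10(1434.1)
FSPL = 32.44 + 87.4582 + 63.1316
FSPL = 183.0298 dB

183.0298 dB


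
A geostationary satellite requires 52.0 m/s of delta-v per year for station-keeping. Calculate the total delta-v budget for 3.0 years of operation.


dV = rate * years = 52.0 * 3.0
dV = 156.0000 m/s

156.0000 m/s


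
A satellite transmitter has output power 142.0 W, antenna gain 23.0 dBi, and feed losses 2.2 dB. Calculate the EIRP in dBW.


Pt = 142.0 W = 21.5229 dBW
EIRP = Pt_dBW + Gt - losses = 21.5229 + 23.0 - 2.2 = 42.3229 dBW

42.3229 dBW


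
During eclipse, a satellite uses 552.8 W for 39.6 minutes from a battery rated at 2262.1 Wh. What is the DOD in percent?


E_used = P * t / 60 = 552.8 * 39.6 / 60 = 364.8480 Wh
DOD = E_used / E_total * 100 = 364.8480 / 2262.1 * 100
DOD = 16.1287 %

16.1287 %


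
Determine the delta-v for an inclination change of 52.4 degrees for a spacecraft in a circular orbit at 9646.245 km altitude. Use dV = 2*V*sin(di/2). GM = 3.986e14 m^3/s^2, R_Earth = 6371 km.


r = 16017.2450 km = 1.6017245e+07 m
V = sqrt(mu/r) = 4988.5547 m/s
di = 52.4 deg = 0.9145525 rad
dV = 2*V*sin(di/2) = 2*4988.5547*sin(0.4572763)
dV = 4404.9522 m/s = 4.4050 km/s

4.4050 km/s


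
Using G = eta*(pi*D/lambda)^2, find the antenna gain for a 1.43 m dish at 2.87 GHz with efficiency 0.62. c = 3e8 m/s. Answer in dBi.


lambda = c/f = 3e8 / 2.87e+09 = 0.1045296 m
G = eta*(pi*D/lambda)^2 = 0.62*(pi*1.43/0.1045296)^2
G = 1145.2091 (linear)
G = 10*log10(1145.2091) = 30.5888 dBi

30.5888 dBi


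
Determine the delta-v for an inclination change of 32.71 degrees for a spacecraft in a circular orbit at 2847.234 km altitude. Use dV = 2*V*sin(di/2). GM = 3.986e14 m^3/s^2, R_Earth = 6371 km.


r = 9218.2340 km = 9.218234e+06 m
V = sqrt(mu/r) = 6575.7423 m/s
di = 32.71 deg = 0.5708972 rad
dV = 2*V*sin(di/2) = 2*6575.7423*sin(0.2854486)
dV = 3703.2993 m/s = 3.7033 km/s

3.7033 km/s


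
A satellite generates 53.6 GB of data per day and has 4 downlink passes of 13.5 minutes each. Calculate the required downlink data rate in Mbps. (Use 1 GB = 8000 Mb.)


total contact time = 4 * 13.5 * 60 = 3240.0000 s
data = 53.6 GB = 428800.0000 Mb
rate = 428800.0000 / 3240.0000 = 132.3457 Mbps

132.3457 Mbps


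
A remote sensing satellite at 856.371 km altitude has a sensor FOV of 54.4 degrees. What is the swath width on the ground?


FOV = 54.4 deg = 0.9494591 rad
swath = 2 * alt * tan(FOV/2) = 2 * 856.371 * tan(0.4747296)
swath = 2 * 856.371 * 0.5139302
swath = 880.2298 km

880.2298 km


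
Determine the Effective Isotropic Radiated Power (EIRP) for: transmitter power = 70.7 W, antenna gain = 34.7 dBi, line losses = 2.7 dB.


Pt = 70.7 W = 18.4942 dBW
EIRP = Pt_dBW + Gt - losses = 18.4942 + 34.7 - 2.7 = 50.4942 dBW

50.4942 dBW


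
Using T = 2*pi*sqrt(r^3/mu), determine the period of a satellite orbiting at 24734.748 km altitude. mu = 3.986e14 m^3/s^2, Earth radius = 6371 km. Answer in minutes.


r = 31105.7480 km = 3.1105748e+07 m
T = 2*pi*sqrt(r^3/mu) = 2*pi*sqrt(3.0096913e+22 / 3.986e14)
T = 54597.4294 s = 909.9572 min

909.9572 minutes


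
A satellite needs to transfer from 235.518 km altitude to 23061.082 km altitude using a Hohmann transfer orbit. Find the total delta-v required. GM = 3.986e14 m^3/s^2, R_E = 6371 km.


r1 = 6606.5180 km = 6.606518e+06 m
r2 = 29432.0820 km = 2.9432082e+07 m
dv1 = sqrt(mu/r1)*(sqrt(2*r2/(r1+r2)) - 1) = 2159.6145 m/s
dv2 = sqrt(mu/r2)*(1 - sqrt(2*r1/(r1+r2))) = 1451.7781 m/s
total dv = |dv1| + |dv2| = 2159.6145 + 1451.7781 = 3611.3926 m/s = 3.6114 km/s

3.6114 km/s


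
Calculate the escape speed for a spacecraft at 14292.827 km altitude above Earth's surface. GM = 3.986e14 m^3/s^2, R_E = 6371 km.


r = 6371.0 + 14292.827 = 20663.8270 km = 2.0663827e+07 m
v_esc = sqrt(2*mu/r) = sqrt(2*3.986e14 / 2.0663827e+07)
v_esc = 6211.2394 m/s = 6.2112 km/s

6.2112 km/s


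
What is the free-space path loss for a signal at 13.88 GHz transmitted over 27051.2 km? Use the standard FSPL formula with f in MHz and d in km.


f = 13.88 GHz = 13880.0000 MHz
d = 27051.2 km
FSPL = 32.44 + 20*log10(13880.0000) + 20*log10(27051.2)
FSPL = 32.44 + 82.8478 + 88.6437
FSPL = 203.9315 dB

203.9315 dB


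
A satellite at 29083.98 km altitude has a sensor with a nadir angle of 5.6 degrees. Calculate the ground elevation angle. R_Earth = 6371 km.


r = R_E + alt = 35454.9800 km
Law of sines in the satellite / Earth-center / ground-point triangle:
  sin(nadir)/R_E = sin(90 + el)/r  =>  cos(el) = (r/R_E)*sin(nadir)
cos(el) = (35454.9800 / 6371.0000) * sin(5.6 deg) = 0.5430544
el = arccos(0.5430544) = 57.1082 deg
(Earth-central angle = 90 - nadir - el = 27.2918 deg)

57.1082 degrees


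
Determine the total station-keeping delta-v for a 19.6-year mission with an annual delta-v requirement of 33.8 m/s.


dV = rate * years = 33.8 * 19.6
dV = 662.4800 m/s

662.4800 m/s


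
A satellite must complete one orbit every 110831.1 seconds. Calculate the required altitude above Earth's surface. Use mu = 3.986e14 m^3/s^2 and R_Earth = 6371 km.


T = 110831.1 s
r = (mu*T^2/(4*pi^2))^(1/3) = (3.986e14 * 110831.1^2 / (4*pi^2))^(1/3)
r = 4.9869339e+07 m = 49869.3394 km
alt = r - R_E = 49869.3394 - 6371 = 43498.3394 km

43498.3394 km


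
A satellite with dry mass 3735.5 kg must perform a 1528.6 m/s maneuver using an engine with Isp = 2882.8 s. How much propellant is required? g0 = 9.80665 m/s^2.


ve = Isp * g0 = 2882.8 * 9.80665 = 28270.610620 m/s
mass ratio = exp(dv/ve) = exp(1528.6/28270.610620) = 1.05555879
m_prop = m_dry * (mr - 1) = 3735.5 * (1.05555879 - 1)
m_prop = 207.5399 kg

207.5399 kg


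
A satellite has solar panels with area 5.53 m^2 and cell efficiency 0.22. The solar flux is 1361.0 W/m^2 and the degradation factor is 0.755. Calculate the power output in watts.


P = area * eta * S * degradation
P = 5.53 * 0.22 * 1361.0 * 0.755
P = 1250.1234 W

1250.1234 W


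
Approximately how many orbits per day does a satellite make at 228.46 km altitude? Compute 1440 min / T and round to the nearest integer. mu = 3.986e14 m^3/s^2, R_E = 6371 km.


r = 6.59946e+06 m
T = 2*pi*sqrt(r^3/mu) = 5335.4840 s = 88.9247 min
revs/day = 1440 / 88.9247 = 16.1935
Rounded: 16 revolutions per day

16 revolutions per day


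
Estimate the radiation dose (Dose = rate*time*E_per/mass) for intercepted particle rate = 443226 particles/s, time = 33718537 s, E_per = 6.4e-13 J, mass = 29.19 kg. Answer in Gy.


Total energy deposited = rate * time * E_per
  = 443226 * 33718537 * 6.4e-13 = 9.5648 J
Dose = E_total / mass = 9.5648 / 29.19
Dose = 0.3276724 Gy

0.3277 Gy


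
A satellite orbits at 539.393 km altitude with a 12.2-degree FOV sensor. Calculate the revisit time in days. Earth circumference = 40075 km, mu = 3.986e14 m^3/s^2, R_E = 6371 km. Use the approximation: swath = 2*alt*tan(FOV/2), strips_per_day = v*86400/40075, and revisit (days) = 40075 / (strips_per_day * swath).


swath = 2*539.393*tan(0.1064651) = 115.2890 km
v = sqrt(mu/r) = 7594.8163 m/s = 7.5948 km/s
strips/day = v*86400/40075 = 7.5948*86400/40075 = 16.3741
coverage/day = strips * swath = 16.3741 * 115.2890 = 1887.7532 km
revisit = 40075 / 1887.7532 = 21.2289 days

21.2289 days


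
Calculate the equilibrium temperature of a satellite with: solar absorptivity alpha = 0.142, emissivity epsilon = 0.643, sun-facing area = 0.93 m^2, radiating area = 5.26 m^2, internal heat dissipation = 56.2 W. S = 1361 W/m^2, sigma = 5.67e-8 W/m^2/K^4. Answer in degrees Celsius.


Numerator = alpha*S*A_sun + Q_int = 0.142*1361*0.93 + 56.2 = 235.9337 W
Denominator = eps*sigma*A_rad = 0.643*5.67e-8*5.26 = 1.9176961e-07 W/K^4
T^4 = 1.2302975e+09 K^4
T = 187.2848 K = -85.8652 C

-85.8652 degrees Celsius


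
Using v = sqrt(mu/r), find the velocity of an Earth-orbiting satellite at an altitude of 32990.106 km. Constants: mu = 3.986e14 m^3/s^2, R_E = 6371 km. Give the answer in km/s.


r = R_E + alt = 6371.0 + 32990.106 = 39361.1060 km = 3.9361106e+07 m
v = sqrt(mu/r) = sqrt(3.986e14 / 3.9361106e+07) = 3182.2552 m/s = 3.1823 km/s

3.1823 km/s


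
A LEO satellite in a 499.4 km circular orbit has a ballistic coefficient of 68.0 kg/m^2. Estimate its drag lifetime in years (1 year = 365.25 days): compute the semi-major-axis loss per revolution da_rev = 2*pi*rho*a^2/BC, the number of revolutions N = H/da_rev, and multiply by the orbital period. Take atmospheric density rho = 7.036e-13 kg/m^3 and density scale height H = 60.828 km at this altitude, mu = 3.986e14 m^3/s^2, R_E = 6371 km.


a = R_E + alt = 6870.4000 km = 6.8704e+06 m
da_rev = 2*pi*rho*a^2/BC = 2*pi*7.036e-13*(6.8704e+06)^2/68.0 = 3.068745 m per revolution
N = H/da_rev = 60828.0000 m / 3.068745 m = 19821.7825 revolutions
P = 2*pi*sqrt(a^3/mu) = 5667.4051 s
lifetime = N*P = 19821.7825 * 5667.4051 = 1.1233807e+08 s = 1300.2092 days
years = 1300.2092 / 365.25 = 3.5598 years

3.5598 years


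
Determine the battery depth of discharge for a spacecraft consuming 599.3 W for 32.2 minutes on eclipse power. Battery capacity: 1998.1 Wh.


E_used = P * t / 60 = 599.3 * 32.2 / 60 = 321.6243 Wh
DOD = E_used / E_total * 100 = 321.6243 / 1998.1 * 100
DOD = 16.0965 %

16.0965 %


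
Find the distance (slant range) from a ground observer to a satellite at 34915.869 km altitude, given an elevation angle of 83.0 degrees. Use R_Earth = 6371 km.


h = 34915.869 km, el = 83.0 deg
d = -R_E*sin(el) + sqrt((R_E*sin(el))^2 + 2*R_E*h + h^2)
d = -6371.0000*sin(1.4486) + sqrt((6371.0000*0.9925462)^2 + 2*6371.0000*34915.869 + 34915.869^2)
d = 34956.0562 km

34956.0562 km


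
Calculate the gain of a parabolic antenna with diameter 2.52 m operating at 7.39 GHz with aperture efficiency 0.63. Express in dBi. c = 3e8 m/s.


lambda = c/f = 3e8 / 7.39e+09 = 0.0405954 m
G = eta*(pi*D/lambda)^2 = 0.63*(pi*2.52/0.0405954)^2
G = 23960.0513 (linear)
G = 10*log10(23960.0513) = 43.7949 dBi

43.7949 dBi


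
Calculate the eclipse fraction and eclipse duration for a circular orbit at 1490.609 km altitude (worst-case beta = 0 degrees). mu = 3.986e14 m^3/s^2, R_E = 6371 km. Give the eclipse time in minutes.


r = 7861.6090 km
T = 115.6184 min
Eclipse fraction = arcsin(R_E/r)/pi = arcsin(6371.0000/7861.6090)/pi
= arcsin(0.8103939)/pi = 0.3007469
Eclipse duration = 0.3007469 * 115.6184 = 34.7719 min

34.7719 minutes


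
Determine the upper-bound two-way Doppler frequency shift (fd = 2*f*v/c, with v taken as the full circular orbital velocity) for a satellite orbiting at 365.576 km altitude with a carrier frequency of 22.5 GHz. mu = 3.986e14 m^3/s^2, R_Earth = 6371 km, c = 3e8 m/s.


r = 6.736576e+06 m
v = sqrt(mu/r) = 7692.1730 m/s (worst-case radial velocity)
f = 22.5 GHz = 2.25e+10 Hz
fd = 2*f*v/c = 2*2.25e+10*7692.1730/3.0e+08
fd = 1.1538259e+06 Hz

1.1538e+06 Hz


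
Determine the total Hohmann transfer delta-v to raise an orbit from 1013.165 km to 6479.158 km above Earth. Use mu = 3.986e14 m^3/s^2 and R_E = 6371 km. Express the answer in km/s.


r1 = 7384.1650 km = 7.384165e+06 m
r2 = 12850.1580 km = 1.2850158e+07 m
dv1 = sqrt(mu/r1)*(sqrt(2*r2/(r1+r2)) - 1) = 933.1046 m/s
dv2 = sqrt(mu/r2)*(1 - sqrt(2*r1/(r1+r2))) = 811.3528 m/s
total dv = |dv1| + |dv2| = 933.1046 + 811.3528 = 1744.4575 m/s = 1.7445 km/s

1.7445 km/s


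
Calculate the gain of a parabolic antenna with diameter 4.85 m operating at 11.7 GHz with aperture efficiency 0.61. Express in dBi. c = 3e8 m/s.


lambda = c/f = 3e8 / 1.17e+10 = 0.02564103 m
G = eta*(pi*D/lambda)^2 = 0.61*(pi*4.85/0.02564103)^2
G = 215398.3001 (linear)
G = 10*log10(215398.3001) = 53.3324 dBi

53.3324 dBi


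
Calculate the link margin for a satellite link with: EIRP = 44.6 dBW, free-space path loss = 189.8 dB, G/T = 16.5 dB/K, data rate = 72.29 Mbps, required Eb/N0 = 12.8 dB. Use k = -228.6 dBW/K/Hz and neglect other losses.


C/N0 = EIRP - FSPL + G/T - k = 44.6 - 189.8 + 16.5 - (-228.6)
C/N0 = 99.9000 dB-Hz
R_b = 72.29 Mbps = 7.229e+07 bps -> 10*log10(R_b) = 78.5908 dB-Hz
Eb/N0 = C/N0 - 10*log10(R_b) = 99.9000 - 78.5908 = 21.3092 dB
Margin = Eb/N0 - Eb/N0_req = 21.3092 - 12.8 = 8.5092 dB (link closes)

8.5092 dB


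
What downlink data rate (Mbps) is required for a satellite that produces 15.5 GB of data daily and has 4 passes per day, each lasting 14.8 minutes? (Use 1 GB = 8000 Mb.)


total contact time = 4 * 14.8 * 60 = 3552.0000 s
data = 15.5 GB = 124000.0000 Mb
rate = 124000.0000 / 3552.0000 = 34.9099 Mbps

34.9099 Mbps


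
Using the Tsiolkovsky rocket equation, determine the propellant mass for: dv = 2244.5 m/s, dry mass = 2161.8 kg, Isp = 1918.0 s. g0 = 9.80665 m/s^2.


ve = Isp * g0 = 1918.0 * 9.80665 = 18809.154700 m/s
mass ratio = exp(dv/ve) = exp(2244.5/18809.154700) = 1.12674190
m_prop = m_dry * (mr - 1) = 2161.8 * (1.12674190 - 1)
m_prop = 273.9906 kg

273.9906 kg


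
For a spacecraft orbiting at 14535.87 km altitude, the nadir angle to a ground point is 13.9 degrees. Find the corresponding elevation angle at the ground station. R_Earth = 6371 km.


r = R_E + alt = 20906.8700 km
Law of sines in the satellite / Earth-center / ground-point triangle:
  sin(nadir)/R_E = sin(90 + el)/r  =>  cos(el) = (r/R_E)*sin(nadir)
cos(el) = (20906.8700 / 6371.0000) * sin(13.9 deg) = 0.7883247
el = arccos(0.7883247) = 37.9708 deg
(Earth-central angle = 90 - nadir - el = 38.1292 deg)

37.9708 degrees


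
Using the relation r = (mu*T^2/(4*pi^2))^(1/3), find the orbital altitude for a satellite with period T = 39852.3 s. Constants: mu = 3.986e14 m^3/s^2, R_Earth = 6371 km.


T = 39852.3 s
r = (mu*T^2/(4*pi^2))^(1/3) = (3.986e14 * 39852.3^2 / (4*pi^2))^(1/3)
r = 2.5217079e+07 m = 25217.0790 km
alt = r - R_E = 25217.0790 - 6371 = 18846.0790 km

18846.0790 km


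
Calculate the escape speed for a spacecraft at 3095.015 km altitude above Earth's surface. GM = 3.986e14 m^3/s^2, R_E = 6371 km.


r = 6371.0 + 3095.015 = 9466.0150 km = 9.466015e+06 m
v_esc = sqrt(2*mu/r) = sqrt(2*3.986e14 / 9.466015e+06)
v_esc = 9176.9856 m/s = 9.1770 km/s

9.1770 km/s


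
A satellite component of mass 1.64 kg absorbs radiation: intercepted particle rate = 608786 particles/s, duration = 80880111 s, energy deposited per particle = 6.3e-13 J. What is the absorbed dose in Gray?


Total energy deposited = rate * time * E_per
  = 608786 * 80880111 * 6.3e-13 = 31.0204 J
Dose = E_total / mass = 31.0204 / 1.64
Dose = 18.9149 Gy

18.9149 Gy


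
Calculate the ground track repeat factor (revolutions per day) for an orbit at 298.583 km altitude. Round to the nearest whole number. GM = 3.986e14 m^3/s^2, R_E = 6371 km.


r = 6.669583e+06 m
T = 2*pi*sqrt(r^3/mu) = 5420.7483 s = 90.3458 min
revs/day = 1440 / 90.3458 = 15.9388
Rounded: 16 revolutions per day

16 revolutions per day


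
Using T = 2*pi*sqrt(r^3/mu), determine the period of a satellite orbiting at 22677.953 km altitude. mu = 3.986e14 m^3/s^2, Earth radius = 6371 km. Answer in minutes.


r = 29048.9530 km = 2.9048953e+07 m
T = 2*pi*sqrt(r^3/mu) = 2*pi*sqrt(2.4512717e+22 / 3.986e14)
T = 49272.7665 s = 821.2128 min

821.2128 minutes


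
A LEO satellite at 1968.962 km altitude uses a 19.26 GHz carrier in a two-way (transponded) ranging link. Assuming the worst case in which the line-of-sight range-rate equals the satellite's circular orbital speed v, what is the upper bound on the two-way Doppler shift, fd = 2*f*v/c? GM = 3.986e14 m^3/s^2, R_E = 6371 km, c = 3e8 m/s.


r = 8.339962e+06 m
v = sqrt(mu/r) = 6913.3192 m/s (worst-case radial velocity)
f = 19.26 GHz = 1.926e+10 Hz
fd = 2*f*v/c = 2*1.926e+10*6913.3192/3.0e+08
fd = 887670.1889 Hz

887670.1889 Hz


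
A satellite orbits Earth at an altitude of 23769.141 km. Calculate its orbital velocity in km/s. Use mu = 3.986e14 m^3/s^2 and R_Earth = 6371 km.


r = R_E + alt = 6371.0 + 23769.141 = 30140.1410 km = 3.0140141e+07 m
v = sqrt(mu/r) = sqrt(3.986e14 / 3.0140141e+07) = 3636.6040 m/s = 3.6366 km/s

3.6366 km/s


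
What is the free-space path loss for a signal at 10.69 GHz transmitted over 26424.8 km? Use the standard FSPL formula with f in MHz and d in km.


f = 10.69 GHz = 10690.0000 MHz
d = 26424.8 km
FSPL = 32.44 + 20*log10(10690.0000) + 20*log10(26424.8)
FSPL = 32.44 + 80.5796 + 88.4402
FSPL = 201.4598 dB

201.4598 dB


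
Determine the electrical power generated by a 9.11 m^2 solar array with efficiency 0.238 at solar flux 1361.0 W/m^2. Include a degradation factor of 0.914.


P = area * eta * S * degradation
P = 9.11 * 0.238 * 1361.0 * 0.914
P = 2697.1162 W

2697.1162 W
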